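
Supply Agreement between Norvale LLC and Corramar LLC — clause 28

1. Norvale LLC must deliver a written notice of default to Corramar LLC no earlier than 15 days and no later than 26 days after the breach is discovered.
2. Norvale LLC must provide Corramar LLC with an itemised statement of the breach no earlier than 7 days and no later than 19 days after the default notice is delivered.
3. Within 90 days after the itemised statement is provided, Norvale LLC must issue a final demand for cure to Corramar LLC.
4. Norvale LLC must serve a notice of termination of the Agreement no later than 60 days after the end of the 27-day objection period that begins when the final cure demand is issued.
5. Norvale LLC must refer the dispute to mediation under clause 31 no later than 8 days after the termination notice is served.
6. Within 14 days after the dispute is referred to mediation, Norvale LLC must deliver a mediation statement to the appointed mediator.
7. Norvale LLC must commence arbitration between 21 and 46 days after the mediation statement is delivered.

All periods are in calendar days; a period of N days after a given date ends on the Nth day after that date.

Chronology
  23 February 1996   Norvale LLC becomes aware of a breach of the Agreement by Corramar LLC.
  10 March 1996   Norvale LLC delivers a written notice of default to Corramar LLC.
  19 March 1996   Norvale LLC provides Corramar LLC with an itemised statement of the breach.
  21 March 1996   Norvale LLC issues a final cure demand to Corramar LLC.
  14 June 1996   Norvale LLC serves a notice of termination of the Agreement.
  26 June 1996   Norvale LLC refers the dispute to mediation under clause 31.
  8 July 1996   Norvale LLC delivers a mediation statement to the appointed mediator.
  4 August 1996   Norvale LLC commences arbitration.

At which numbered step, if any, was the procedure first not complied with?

Step 5

(1) the permitted window runs from 23 February 1996 + 15 = 9 March 1996 to 23 February 1996 + 26 = 20 March 1996; done 10 March 1996, which is between those dates.
(2) the permitted window runs from 10 March 1996 + 7 = 17 March 1996 to 10 March 1996 + 19 = 29 March 1996; done 19 March 1996 — within the window.
(3) due by 19 March 1996 + 90 days = 17 June 1996; completed 21 March 1996, before the deadline.
(4) due by 17 April 1996 + 60 days = 16 June 1996; done 14 June 1996 — timely.
(5) due by 14 June 1996 + 8 days = 22 June 1996; done 26 June 1996 — 4 days late.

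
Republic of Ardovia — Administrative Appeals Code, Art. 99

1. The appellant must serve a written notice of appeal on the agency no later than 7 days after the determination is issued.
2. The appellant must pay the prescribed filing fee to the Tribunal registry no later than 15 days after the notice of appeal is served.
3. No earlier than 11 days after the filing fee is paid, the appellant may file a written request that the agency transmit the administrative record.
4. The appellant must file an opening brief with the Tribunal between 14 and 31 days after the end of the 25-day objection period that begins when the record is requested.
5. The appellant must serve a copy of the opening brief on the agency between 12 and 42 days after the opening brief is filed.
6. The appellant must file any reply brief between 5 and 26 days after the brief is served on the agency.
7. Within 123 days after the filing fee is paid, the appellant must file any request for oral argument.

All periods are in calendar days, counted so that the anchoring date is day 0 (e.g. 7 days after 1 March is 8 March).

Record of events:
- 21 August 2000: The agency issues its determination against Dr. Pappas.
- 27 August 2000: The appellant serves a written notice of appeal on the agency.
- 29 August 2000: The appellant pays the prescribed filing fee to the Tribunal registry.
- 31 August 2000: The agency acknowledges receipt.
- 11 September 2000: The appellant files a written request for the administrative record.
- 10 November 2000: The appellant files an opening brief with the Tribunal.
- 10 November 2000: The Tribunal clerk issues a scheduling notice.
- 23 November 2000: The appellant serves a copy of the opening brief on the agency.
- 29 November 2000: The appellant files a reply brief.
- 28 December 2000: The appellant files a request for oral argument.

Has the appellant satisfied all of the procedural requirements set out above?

No

Step 1 — counting 7 days from 21 August 2000 (when the determination is issued) gives a deadline of 28 August 2000; done 27 August 2000 — timely.
Step 2 — counting 15 days from 27 August 2000 (when the notice of appeal is served) gives a deadline of 11 September 2000; done 29 August 2000 — timely.
Step 3 — must wait 11 days from 29 August 2000 (when the filing fee is paid), so not before 9 September 2000; done 11 September 2000, after the minimum wait.
Step 4 — 14 and 31 days from 6 October 2000 (end of the 25-day objection period, which began when the record is requested on 11 September 2000) are 20 October 2000 and 6 November 2000 respectively; done 10 November 2000 — 4 days after the window closed.
The analysis stops there.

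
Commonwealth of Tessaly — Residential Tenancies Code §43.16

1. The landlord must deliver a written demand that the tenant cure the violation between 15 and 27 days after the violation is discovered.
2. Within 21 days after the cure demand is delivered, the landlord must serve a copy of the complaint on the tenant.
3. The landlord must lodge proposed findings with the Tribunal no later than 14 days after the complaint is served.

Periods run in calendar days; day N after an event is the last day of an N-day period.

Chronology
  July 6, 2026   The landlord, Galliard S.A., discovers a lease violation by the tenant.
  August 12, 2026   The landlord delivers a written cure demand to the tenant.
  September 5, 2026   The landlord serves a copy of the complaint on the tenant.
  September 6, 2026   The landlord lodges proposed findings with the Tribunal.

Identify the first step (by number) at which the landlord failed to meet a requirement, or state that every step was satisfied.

Step 1

Step 1: the window is 15–27 days after July 6, 2026 (when the violation is discovered), so July 21, 2026 through August 2, 2026; done August 12, 2026 — 10 days after the window closed.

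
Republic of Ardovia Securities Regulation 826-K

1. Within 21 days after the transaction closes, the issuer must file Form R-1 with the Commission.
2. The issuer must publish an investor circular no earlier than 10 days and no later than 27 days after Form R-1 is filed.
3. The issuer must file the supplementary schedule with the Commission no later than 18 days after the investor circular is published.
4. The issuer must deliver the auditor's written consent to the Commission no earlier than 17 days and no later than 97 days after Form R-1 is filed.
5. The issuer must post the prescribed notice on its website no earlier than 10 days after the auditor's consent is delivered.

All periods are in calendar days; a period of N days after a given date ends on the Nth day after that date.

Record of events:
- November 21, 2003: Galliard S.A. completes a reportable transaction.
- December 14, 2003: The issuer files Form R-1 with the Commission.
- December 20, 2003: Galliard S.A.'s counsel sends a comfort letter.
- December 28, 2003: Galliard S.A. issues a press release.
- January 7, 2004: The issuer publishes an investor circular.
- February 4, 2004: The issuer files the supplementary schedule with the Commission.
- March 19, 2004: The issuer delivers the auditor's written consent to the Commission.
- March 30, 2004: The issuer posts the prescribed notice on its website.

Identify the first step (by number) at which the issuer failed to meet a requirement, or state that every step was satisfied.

Step 1

Step 1: 21 days after November 21, 2003 (when the transaction closes) is December 12, 2003; done December 14, 2003 — 2 days late.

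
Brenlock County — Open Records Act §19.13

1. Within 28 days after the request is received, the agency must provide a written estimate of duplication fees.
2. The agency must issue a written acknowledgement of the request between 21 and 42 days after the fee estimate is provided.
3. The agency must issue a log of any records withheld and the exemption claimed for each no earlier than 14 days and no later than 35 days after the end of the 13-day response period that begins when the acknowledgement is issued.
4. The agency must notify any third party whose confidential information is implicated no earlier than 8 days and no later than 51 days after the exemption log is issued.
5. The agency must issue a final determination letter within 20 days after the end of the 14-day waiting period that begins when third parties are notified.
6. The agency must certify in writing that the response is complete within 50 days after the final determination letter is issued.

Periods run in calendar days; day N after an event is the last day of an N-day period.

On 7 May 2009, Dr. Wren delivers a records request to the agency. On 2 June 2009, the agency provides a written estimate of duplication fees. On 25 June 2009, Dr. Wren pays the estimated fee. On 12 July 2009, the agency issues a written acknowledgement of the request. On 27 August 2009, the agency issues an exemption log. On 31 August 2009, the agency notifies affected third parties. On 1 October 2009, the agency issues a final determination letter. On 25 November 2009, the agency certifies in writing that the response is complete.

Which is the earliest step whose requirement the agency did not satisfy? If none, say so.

Step 4

Step 1: 28 days after 7 May 2009 (when the request is received) is 4 June 2009; 2 June 2009 is within that limit.
Step 2: the window is 21–42 days after 2 June 2009 (when the fee estimate is provided), so 23 June 2009 through 14 July 2009; 12 July 2009 falls inside that range.
Step 3: the window is 14–35 days after 25 July 2009 (end of the 13-day response period, which began when the acknowledgement is issued on 12 July 2009), so 8 August 2009 through 29 August 2009; done 27 August 2009 — within the window.
Step 4: the window is 8–51 days after 27 August 2009 (when the exemption log is issued), so 4 September 2009 through 17 October 2009; done 31 August 2009 — 4 days before the window opened.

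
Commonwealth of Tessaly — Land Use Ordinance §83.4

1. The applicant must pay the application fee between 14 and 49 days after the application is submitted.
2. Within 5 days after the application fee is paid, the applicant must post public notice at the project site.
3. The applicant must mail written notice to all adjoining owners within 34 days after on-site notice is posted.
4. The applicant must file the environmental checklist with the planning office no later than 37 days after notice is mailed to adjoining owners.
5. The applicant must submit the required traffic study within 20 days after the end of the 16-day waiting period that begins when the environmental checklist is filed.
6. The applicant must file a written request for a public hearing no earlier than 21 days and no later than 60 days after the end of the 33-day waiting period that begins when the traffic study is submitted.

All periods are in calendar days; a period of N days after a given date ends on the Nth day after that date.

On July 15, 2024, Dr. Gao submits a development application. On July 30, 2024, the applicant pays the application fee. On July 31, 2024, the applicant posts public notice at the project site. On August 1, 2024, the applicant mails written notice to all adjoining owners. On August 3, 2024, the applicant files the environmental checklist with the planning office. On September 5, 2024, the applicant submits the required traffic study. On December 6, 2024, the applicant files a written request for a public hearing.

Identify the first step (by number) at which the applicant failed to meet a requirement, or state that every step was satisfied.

None — every step was satisfied

Step 1: the window is 14–49 days after July 15, 2024 (when the application is submitted), so July 29, 2024 through September 2, 2024; done July 30, 2024 — within the window.
Step 2: 5 days after July 30, 2024 (when the application fee is paid) is August 4, 2024; completed July 31, 2024, before the deadline.
Step 3: 34 days after July 31, 2024 (when on-site notice is posted) is September 3, 2024; August 1, 2024 is within that limit.
Step 4: 37 days after August 1, 2024 (when notice is mailed to adjoining owners) is September 7, 2024; completed August 3, 2024, before the deadline.
Step 5: 20 days after August 19, 2024 (end of the 16-day waiting period, which began when the environmental checklist is filed on August 3, 2024) is September 8, 2024; September 5, 2024 is within that limit.
Step 6: the window is 21–60 days after October 8, 2024 (end of the 33-day waiting period, which began when the traffic study is submitted on September 5, 2024), so October 29, 2024 through December 7, 2024; done December 6, 2024, which is between those dates.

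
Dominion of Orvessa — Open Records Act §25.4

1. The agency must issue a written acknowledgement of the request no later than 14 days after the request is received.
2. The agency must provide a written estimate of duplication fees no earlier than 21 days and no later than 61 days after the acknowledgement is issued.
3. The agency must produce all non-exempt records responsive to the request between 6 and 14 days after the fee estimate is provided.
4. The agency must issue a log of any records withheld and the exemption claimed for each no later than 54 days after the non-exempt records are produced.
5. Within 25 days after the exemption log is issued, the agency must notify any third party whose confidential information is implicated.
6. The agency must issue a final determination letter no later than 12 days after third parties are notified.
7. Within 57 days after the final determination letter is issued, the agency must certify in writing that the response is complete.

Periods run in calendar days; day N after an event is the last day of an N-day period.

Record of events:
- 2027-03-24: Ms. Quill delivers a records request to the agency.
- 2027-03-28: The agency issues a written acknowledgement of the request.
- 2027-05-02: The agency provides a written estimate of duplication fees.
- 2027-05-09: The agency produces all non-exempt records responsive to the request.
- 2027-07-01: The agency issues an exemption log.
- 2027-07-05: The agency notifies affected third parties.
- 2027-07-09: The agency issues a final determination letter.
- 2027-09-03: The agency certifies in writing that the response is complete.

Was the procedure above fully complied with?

Yes

(1) due by 2027-03-24 + 14 days = 2027-04-07; 2027-03-28 is within that limit.
(2) the permitted window runs from 2027-03-28 + 21 = 2027-04-18 to 2027-03-28 + 61 = 2027-05-28; done 2027-05-02 — within the window.
(3) the permitted window runs from 2027-05-02 + 6 = 2027-05-08 to 2027-05-02 + 14 = 2027-05-16; done 2027-05-09 — within the window.
(4) due by 2027-05-09 + 54 days = 2027-07-02; done 2027-07-01 — timely.
(5) due by 2027-07-01 + 25 days = 2027-07-26; 2027-07-05 is within that limit.
(6) due by 2027-07-05 + 12 days = 2027-07-17; 2027-07-09 is within that limit.
(7) due by 2027-07-09 + 57 days = 2027-09-04; completed 2027-09-03, before the deadline.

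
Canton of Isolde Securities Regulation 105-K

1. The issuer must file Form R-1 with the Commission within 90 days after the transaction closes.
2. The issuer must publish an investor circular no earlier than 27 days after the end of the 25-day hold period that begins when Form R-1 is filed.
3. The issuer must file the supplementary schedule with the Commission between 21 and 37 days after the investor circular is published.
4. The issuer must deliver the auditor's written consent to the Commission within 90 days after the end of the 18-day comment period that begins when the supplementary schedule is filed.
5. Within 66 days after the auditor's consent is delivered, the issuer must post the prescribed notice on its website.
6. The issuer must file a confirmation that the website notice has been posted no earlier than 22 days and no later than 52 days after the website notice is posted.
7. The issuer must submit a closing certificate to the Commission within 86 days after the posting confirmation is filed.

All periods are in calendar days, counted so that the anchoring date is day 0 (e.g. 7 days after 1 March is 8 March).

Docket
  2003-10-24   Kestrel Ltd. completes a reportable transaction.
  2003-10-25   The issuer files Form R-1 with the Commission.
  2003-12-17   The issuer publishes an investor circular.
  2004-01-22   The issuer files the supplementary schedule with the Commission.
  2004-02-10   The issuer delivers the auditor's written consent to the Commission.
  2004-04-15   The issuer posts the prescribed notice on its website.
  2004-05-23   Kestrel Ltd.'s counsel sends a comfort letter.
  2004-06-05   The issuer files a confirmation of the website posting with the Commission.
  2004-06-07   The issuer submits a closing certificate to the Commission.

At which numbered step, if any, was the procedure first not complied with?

Step 1 — counting 90 days from 2003-10-24 (when the transaction closes) gives a deadline of 2004-01-22; 2003-10-25 is within that limit.
Step 2 — must wait 27 days from 2003-11-19 (end of the 25-day hold period, which began when Form R-1 is filed on 2003-10-25), so not before 2003-12-16; 2003-12-17 is on or after that date.
Step 3 — 21 and 37 days from 2003-12-17 (when the investor circular is published) are 2004-01-07 and 2004-01-23 respectively; done 2004-01-22, which is between those dates.
Step 4 — counting 90 days from 2004-02-09 (end of the 18-day comment period, which began when the supplementary schedule is filed on 2004-01-22) gives a deadline of 2004-05-09; done 2004-02-10 — timely.
Step 5 — counting 66 days from 2004-02-10 (when the auditor's consent is delivered) gives a deadline of 2004-04-16; done 2004-04-15 — timely.
Step 6 — 22 and 52 days from 2004-04-15 (when the website notice is posted) are 2004-05-07 and 2004-06-06 respectively; done 2004-06-05, which is between those dates.
Step 7 — counting 86 days from 2004-06-05 (when the posting confirmation is filed) gives a deadline of 2004-08-30; done 2004-06-07 — timely.

None — every step was satisfied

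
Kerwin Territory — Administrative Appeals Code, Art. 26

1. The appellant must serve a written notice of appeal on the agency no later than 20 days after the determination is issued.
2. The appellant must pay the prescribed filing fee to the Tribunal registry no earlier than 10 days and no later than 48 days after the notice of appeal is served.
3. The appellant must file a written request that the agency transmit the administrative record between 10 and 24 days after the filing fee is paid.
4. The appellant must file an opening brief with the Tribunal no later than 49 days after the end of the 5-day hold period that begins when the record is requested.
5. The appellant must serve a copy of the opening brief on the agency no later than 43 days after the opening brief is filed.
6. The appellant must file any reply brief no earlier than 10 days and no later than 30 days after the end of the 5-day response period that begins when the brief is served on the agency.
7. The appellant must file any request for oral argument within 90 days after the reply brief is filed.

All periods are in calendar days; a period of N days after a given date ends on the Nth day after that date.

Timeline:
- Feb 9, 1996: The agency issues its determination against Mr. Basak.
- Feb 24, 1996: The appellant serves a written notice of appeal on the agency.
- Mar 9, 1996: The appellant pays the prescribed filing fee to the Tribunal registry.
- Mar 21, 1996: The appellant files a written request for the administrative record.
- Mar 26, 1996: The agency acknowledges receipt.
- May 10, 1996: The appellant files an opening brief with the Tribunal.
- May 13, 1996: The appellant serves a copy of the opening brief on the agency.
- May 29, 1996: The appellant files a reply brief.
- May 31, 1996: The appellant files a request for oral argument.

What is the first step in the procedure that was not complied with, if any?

None — every step was satisfied

Step 1 — counting 20 days from Feb 9, 1996 (when the determination is issued) gives a deadline of Feb 29, 1996; completed Feb 24, 1996, before the deadline.
Step 2 — 10 and 48 days from Feb 24, 1996 (when the notice of appeal is served) are Mar 5, 1996 and Apr 12, 1996 respectively; done Mar 9, 1996, which is between those dates.
Step 3 — 10 and 24 days from Mar 9, 1996 (when the filing fee is paid) are Mar 19, 1996 and Apr 2, 1996 respectively; done Mar 21, 1996 — within the window.
Step 4 — counting 49 days from Mar 26, 1996 (end of the 5-day hold period, which began when the record is requested on Mar 21, 1996) gives a deadline of May 14, 1996; done May 10, 1996 — timely.
Step 5 — counting 43 days from May 10, 1996 (when the opening brief is filed) gives a deadline of Jun 22, 1996; May 13, 1996 is within that limit.
Step 6 — 10 and 30 days from May 18, 1996 (end of the 5-day response period, which began when the brief is served on the agency on May 13, 1996) are May 28, 1996 and Jun 17, 1996 respectively; done May 29, 1996 — within the window.
Step 7 — counting 90 days from May 29, 1996 (when the reply brief is filed) gives a deadline of Aug 27, 1996; completed May 31, 1996, before the deadline.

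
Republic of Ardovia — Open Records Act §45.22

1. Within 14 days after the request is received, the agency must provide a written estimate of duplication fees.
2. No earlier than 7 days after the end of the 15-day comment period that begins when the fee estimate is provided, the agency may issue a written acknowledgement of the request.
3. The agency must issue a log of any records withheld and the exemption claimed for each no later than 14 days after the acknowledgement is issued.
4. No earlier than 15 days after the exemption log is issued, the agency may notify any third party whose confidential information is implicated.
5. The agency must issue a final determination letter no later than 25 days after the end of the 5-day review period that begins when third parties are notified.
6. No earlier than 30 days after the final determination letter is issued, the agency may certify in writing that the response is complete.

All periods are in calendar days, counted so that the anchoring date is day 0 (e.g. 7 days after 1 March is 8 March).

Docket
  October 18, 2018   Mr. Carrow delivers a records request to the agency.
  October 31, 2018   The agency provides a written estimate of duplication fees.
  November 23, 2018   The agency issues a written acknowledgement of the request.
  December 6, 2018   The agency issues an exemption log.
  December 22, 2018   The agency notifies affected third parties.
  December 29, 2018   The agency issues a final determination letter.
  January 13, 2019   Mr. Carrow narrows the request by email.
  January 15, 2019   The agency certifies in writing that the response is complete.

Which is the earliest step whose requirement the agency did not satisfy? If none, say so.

Step 6

Step 1: 14 days after October 18, 2018 (when the request is received) is November 1, 2018; done October 31, 2018 — timely.
Step 2: the earliest permitted date is 7 days after November 15, 2018 (end of the 15-day comment period, which began when the fee estimate is provided on October 31, 2018), i.e. November 22, 2018; done November 23, 2018, after the minimum wait.
Step 3: 14 days after November 23, 2018 (when the acknowledgement is issued) is December 7, 2018; done December 6, 2018 — timely.
Step 4: the earliest permitted date is 15 days after December 6, 2018 (when the exemption log is issued), i.e. December 21, 2018; done December 22, 2018, after the minimum wait.
Step 5: 25 days after December 27, 2018 (end of the 5-day review period, which began when third parties are notified on December 22, 2018) is January 21, 2019; completed December 29, 2018, before the deadline.
Step 6: the earliest permitted date is 30 days after December 29, 2018 (when the final determination letter is issued), i.e. January 28, 2019; done January 15, 2019 — 13 days too early.
Later steps need not be reached.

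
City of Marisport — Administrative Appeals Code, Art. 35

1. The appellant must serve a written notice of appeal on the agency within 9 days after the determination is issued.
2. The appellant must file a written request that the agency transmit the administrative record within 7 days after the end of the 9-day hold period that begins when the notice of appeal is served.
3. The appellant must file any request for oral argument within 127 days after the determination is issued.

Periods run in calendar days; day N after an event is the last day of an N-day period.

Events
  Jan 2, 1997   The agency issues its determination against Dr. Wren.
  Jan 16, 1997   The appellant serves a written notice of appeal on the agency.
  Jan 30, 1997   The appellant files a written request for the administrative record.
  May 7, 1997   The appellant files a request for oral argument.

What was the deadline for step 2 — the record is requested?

The notice of appeal is served on Jan 16, 1997; the 9-day hold period therefore ends Jan 25, 1997, and step 2 runs from that date. 7 days after Jan 25, 1997 is Feb 1, 1997.

Feb 1, 1997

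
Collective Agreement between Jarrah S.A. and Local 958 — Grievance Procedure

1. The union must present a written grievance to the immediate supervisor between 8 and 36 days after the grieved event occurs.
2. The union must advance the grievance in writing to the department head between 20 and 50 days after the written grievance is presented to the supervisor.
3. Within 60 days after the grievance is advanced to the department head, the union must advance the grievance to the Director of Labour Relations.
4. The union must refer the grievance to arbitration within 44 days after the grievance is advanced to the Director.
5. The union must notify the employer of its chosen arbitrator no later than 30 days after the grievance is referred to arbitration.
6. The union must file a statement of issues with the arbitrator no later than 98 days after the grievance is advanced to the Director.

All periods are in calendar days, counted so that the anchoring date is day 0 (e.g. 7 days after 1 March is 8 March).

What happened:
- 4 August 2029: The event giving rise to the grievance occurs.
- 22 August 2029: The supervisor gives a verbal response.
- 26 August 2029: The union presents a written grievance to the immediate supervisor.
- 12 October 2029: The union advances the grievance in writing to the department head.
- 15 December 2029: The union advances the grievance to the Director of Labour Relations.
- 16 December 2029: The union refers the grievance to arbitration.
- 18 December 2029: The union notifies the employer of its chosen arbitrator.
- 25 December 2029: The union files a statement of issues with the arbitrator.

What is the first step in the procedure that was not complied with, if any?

(1) the permitted window runs from 4 August 2029 + 8 = 12 August 2029 to 4 August 2029 + 36 = 9 September 2029; done 26 August 2029, which is between those dates.
(2) the permitted window runs from 26 August 2029 + 20 = 15 September 2029 to 26 August 2029 + 50 = 15 October 2029; done 12 October 2029 — within the window.
(3) due by 12 October 2029 + 60 days = 11 December 2029; 15 December 2029 misses that deadline by 4 days.

Step 3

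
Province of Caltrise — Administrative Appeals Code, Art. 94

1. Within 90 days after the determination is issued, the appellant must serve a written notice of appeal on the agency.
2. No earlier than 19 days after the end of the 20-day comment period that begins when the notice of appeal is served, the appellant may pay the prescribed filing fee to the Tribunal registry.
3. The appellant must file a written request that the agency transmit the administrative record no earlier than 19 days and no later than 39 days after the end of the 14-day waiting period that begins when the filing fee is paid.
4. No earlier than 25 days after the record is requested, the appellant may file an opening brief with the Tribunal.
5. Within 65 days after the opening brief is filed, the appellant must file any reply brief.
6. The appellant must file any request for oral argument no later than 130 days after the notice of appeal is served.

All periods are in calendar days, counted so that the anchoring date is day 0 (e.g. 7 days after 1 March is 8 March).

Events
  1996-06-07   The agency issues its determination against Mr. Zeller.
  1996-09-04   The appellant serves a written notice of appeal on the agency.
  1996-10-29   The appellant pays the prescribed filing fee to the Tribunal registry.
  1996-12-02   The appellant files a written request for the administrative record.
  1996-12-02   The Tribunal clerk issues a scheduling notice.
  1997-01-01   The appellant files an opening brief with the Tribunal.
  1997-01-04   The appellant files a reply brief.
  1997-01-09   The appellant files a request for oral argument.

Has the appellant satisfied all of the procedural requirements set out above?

Yes

Step 1: 90 days after 1996-06-07 (when the determination is issued) is 1996-09-05; done 1996-09-04 — timely.
Step 2: the earliest permitted date is 19 days after 1996-09-24 (end of the 20-day comment period, which began when the notice of appeal is served on 1996-09-04), i.e. 1996-10-13; done 1996-10-29, after the minimum wait.
Step 3: the window is 19–39 days after 1996-11-12 (end of the 14-day waiting period, which began when the filing fee is paid on 1996-10-29), so 1996-12-01 through 1996-12-21; done 1996-12-02 — within the window.
Step 4: the earliest permitted date is 25 days after 1996-12-02 (when the record is requested), i.e. 1996-12-27; 1997-01-01 is on or after that date.
Step 5: 65 days after 1997-01-01 (when the opening brief is filed) is 1997-03-07; 1997-01-04 is within that limit.
Step 6: 130 days after 1996-09-04 (when the notice of appeal is served) is 1997-01-12; completed 1997-01-09, before the deadline.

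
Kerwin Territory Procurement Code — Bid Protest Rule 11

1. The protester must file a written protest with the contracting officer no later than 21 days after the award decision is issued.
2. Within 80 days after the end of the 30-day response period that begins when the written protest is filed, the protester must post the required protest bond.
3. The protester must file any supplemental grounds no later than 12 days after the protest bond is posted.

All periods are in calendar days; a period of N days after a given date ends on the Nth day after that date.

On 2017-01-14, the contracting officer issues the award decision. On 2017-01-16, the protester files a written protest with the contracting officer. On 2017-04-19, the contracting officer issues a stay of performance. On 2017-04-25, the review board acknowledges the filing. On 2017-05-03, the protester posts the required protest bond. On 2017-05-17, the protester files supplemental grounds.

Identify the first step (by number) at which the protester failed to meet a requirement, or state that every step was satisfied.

Step 3

Step 1 — counting 21 days from 2017-01-14 (when the award decision is issued) gives a deadline of 2017-02-04; 2017-01-16 is within that limit.
Step 2 — counting 80 days from 2017-02-15 (end of the 30-day response period, which began when the written protest is filed on 2017-01-16) gives a deadline of 2017-05-06; completed 2017-05-03, before the deadline.
Step 3 — counting 12 days from 2017-05-03 (when the protest bond is posted) gives a deadline of 2017-05-15; not done until 2017-05-17, 2 days after the deadline.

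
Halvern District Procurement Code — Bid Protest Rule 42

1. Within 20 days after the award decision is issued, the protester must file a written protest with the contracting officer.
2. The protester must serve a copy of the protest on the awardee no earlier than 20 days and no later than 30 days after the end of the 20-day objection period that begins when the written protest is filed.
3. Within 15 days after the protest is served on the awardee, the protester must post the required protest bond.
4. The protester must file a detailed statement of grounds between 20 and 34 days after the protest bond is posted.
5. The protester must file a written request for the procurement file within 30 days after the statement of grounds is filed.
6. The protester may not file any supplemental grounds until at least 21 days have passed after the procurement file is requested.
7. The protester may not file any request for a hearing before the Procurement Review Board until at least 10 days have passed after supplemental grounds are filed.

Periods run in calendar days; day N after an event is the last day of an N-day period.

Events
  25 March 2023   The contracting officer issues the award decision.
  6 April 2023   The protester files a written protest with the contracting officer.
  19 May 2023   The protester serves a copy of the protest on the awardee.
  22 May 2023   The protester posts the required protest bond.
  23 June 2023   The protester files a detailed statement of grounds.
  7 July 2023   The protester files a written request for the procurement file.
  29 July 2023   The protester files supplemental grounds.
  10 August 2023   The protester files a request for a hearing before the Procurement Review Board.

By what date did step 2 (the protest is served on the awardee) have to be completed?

The written protest is filed on 6 April 2023; the 20-day objection period therefore ends 26 April 2023, and step 2 runs from that date. The window is 20–30 days after 26 April 2023; it closes on 26 May 2023.

26 May 2023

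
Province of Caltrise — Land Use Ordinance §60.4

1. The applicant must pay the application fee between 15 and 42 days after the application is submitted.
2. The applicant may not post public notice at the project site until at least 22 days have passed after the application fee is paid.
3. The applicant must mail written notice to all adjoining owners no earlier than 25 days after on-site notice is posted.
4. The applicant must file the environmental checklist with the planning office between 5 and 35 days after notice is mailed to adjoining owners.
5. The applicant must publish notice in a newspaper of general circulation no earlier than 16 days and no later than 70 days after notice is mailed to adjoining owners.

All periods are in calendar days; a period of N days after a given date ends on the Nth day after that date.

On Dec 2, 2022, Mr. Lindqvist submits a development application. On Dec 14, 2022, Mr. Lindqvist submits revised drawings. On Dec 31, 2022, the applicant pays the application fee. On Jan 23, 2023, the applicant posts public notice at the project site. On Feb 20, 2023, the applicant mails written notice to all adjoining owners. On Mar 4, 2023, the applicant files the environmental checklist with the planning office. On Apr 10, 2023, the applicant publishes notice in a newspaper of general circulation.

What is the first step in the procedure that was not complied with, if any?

(1) the permitted window runs from Dec 2, 2022 + 15 = Dec 17, 2022 to Dec 2, 2022 + 42 = Jan 13, 2023; Dec 31, 2022 falls inside that range.
(2) permitted from Dec 31, 2022 + 22 days = Jan 22, 2023 onward; done Jan 23, 2023 — permitted.
(3) permitted from Jan 23, 2023 + 25 days = Feb 17, 2023 onward; Feb 20, 2023 is on or after that date.
(4) the permitted window runs from Feb 20, 2023 + 5 = Feb 25, 2023 to Feb 20, 2023 + 35 = Mar 27, 2023; done Mar 4, 2023 — within the window.
(5) the permitted window runs from Feb 20, 2023 + 16 = Mar 8, 2023 to Feb 20, 2023 + 70 = May 1, 2023; done Apr 10, 2023 — within the window.

None — every step was satisfied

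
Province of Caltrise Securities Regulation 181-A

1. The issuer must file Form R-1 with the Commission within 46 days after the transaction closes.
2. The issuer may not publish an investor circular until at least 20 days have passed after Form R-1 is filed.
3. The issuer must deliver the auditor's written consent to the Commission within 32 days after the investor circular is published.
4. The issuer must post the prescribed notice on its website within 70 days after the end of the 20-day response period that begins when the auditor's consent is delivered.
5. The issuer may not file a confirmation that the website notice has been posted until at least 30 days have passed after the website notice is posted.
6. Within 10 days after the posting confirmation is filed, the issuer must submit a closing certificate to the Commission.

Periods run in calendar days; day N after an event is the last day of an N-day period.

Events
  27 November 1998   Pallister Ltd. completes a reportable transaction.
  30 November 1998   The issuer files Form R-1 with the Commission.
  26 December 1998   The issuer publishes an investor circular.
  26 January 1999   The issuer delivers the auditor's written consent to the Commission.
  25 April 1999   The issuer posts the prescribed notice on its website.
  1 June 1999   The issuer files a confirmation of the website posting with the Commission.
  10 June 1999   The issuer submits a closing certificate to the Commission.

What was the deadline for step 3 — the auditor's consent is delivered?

27 January 1999

Step 3 runs from 26 December 1998, when the investor circular is published. 32 days after 26 December 1998 is 27 January 1999.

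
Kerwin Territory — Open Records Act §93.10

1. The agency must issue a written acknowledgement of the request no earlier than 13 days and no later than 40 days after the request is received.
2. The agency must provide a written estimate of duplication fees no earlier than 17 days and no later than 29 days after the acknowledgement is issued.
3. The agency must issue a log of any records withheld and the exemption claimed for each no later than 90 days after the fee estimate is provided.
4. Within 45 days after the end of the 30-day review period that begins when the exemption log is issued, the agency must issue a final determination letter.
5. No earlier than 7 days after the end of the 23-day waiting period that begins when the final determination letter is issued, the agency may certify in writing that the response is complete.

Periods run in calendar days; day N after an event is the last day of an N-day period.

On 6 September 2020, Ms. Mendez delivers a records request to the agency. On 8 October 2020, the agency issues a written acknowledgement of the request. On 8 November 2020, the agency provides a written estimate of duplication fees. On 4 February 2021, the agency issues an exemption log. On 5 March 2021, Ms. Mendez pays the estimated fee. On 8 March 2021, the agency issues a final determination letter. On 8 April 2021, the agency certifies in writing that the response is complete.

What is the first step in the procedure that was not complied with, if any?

Step 2

(1) the permitted window runs from 6 September 2020 + 13 = 19 September 2020 to 6 September 2020 + 40 = 16 October 2020; 8 October 2020 falls inside that range.
(2) the permitted window runs from 8 October 2020 + 17 = 25 October 2020 to 8 October 2020 + 29 = 6 November 2020; 8 November 2020 is 2 days past the end of the window.
Later steps need not be reached.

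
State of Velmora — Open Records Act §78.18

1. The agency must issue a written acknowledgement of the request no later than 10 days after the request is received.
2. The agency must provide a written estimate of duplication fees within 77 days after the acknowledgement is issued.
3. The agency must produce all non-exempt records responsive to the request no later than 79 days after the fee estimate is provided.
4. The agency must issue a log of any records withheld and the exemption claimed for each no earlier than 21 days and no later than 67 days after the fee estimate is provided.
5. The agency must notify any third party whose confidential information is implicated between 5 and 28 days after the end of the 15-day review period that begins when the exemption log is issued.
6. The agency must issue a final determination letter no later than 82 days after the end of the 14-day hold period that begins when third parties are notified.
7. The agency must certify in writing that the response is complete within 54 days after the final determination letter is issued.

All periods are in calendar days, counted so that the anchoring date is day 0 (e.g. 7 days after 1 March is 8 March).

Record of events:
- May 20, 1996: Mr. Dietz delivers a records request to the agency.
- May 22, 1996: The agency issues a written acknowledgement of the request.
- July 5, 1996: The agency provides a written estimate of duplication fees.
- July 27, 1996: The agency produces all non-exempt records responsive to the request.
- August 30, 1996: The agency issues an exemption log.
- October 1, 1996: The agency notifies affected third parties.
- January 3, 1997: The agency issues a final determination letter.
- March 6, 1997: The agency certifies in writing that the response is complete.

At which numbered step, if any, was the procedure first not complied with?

Step 7

(1) due by May 20, 1996 + 10 days = May 30, 1996; done May 22, 1996 — timely.
(2) due by May 22, 1996 + 77 days = August 7, 1996; July 5, 1996 is within that limit.
(3) due by July 5, 1996 + 79 days = September 22, 1996; July 27, 1996 is within that limit.
(4) the permitted window runs from July 5, 1996 + 21 = July 26, 1996 to July 5, 1996 + 67 = September 10, 1996; August 30, 1996 falls inside that range.
(5) the permitted window runs from September 14, 1996 + 5 = September 19, 1996 to September 14, 1996 + 28 = October 12, 1996; done October 1, 1996 — within the window.
(6) due by October 15, 1996 + 82 days = January 5, 1997; January 3, 1997 is within that limit.
(7) due by January 3, 1997 + 54 days = February 26, 1997; not done until March 6, 1997, 8 days after the deadline.
The procedure was therefore not followed at step 7.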